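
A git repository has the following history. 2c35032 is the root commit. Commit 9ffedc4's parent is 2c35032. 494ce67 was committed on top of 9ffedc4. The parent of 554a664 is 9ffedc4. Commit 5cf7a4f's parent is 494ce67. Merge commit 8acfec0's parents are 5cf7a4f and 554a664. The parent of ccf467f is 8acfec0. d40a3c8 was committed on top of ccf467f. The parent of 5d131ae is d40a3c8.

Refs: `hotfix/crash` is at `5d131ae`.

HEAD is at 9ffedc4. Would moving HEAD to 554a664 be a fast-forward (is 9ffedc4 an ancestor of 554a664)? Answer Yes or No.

A fast-forward from 9ffedc4 to 554a664 is possible iff 9ffedc4 is an ancestor of 554a664.
Ancestors of 554a664: {2c35032, 554a664, 9ffedc4}.
9ffedc4 is among them, so fast-forward is possible.

Yes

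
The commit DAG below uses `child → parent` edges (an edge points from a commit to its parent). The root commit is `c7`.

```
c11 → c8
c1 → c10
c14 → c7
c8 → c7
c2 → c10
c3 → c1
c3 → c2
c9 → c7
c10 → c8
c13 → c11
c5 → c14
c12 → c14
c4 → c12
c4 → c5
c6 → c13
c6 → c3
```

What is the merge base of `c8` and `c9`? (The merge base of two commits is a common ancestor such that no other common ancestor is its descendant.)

Ancestors of c8: {c7, c8}.
Ancestors of c9: {c7, c9}.
Common ancestors: {c7}.
The only common ancestor is c7, so it is the merge base.

c7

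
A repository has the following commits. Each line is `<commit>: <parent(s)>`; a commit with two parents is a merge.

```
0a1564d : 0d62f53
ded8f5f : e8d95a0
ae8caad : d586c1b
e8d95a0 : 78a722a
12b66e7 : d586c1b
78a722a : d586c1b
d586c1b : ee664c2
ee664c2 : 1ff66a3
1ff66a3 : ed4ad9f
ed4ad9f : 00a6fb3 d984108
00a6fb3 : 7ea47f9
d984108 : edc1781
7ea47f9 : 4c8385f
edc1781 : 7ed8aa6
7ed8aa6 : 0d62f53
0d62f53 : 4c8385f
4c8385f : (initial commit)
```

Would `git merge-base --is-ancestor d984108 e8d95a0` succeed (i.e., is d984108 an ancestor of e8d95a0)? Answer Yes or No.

Ancestors of e8d95a0 (commits reachable by following parents): {00a6fb3, 0d62f53, 1ff66a3, 4c8385f, 78a722a, 7ea47f9, 7ed8aa6, d586c1b, d984108, e8d95a0, ed4ad9f, edc1781, ee664c2}.
d984108 is in that set, so it is an ancestor of e8d95a0.

Yes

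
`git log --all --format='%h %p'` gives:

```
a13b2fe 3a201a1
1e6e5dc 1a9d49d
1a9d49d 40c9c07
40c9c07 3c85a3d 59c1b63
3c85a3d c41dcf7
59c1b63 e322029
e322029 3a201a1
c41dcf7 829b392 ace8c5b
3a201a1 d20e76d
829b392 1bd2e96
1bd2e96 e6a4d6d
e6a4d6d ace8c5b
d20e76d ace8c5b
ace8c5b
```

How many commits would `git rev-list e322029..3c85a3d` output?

Reachable from 3c85a3d: {1bd2e96, 3c85a3d, 829b392, ace8c5b, c41dcf7, e6a4d6d}.
Reachable from e322029: {3a201a1, ace8c5b, d20e76d, e322029}.
In 3c85a3d's history but not e322029's: {1bd2e96, 3c85a3d, 829b392, c41dcf7, e6a4d6d} — 5 commits.

5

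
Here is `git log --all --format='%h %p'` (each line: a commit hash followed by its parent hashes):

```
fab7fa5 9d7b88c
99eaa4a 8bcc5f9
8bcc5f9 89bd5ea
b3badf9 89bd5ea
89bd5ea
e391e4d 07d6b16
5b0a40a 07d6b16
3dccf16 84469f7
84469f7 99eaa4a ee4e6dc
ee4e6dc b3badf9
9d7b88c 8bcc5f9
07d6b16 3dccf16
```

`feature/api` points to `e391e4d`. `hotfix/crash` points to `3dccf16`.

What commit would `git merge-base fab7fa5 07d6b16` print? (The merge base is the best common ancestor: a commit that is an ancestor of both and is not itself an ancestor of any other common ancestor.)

8bcc5f9

Ancestors of fab7fa5: {89bd5ea, 8bcc5f9, 9d7b88c, fab7fa5}.
Ancestors of 07d6b16: {07d6b16, 3dccf16, 84469f7, 89bd5ea, 8bcc5f9, 99eaa4a, b3badf9, ee4e6dc}.
Common ancestors: {89bd5ea, 8bcc5f9}.
Among these, 8bcc5f9 is not an ancestor of any other common ancestor — it is the merge base.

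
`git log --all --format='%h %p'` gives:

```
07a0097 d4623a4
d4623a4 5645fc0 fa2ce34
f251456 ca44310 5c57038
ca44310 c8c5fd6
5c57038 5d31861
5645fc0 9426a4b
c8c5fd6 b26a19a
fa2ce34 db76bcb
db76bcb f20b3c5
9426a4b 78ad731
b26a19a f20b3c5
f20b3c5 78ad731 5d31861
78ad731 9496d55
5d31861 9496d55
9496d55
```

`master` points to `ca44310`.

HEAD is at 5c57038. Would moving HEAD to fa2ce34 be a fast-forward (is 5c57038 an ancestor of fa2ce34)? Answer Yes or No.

A fast-forward from 5c57038 to fa2ce34 is possible iff 5c57038 is an ancestor of fa2ce34.
Ancestors of fa2ce34: {5d31861, 78ad731, 9496d55, db76bcb, f20b3c5, fa2ce34}.
5c57038 is not among them, so fast-forward is not possible.

No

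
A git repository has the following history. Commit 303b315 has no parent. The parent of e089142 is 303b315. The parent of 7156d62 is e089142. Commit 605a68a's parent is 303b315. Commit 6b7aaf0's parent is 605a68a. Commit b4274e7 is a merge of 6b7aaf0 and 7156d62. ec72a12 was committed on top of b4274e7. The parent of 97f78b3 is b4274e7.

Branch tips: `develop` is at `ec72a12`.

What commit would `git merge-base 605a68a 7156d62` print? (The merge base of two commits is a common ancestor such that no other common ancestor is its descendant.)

Ancestors of 605a68a: {303b315, 605a68a}.
Ancestors of 7156d62: {303b315, 7156d62, e089142}.
Common ancestors: {303b315}.
The only common ancestor is 303b315, so it is the merge base.

303b315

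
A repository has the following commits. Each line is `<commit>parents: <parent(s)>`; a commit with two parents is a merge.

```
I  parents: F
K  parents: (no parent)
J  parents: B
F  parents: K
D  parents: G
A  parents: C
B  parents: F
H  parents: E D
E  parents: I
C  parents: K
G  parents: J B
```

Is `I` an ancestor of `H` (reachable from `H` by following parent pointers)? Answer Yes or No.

Ancestors of H (commits reachable by following parents): {B, D, E, F, G, H, I, J, K}.
I is in that set, so it is an ancestor of H.

Yes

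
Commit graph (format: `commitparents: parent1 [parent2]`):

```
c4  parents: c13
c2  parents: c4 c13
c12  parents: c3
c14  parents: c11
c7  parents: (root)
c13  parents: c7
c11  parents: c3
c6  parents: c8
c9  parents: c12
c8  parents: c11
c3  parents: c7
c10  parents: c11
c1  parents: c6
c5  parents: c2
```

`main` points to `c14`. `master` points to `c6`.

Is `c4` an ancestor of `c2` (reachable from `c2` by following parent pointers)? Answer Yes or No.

Ancestors of c2 (commits reachable by following parents): {c13, c2, c4, c7}.
c4 is in that set, so it is an ancestor of c2.

Yes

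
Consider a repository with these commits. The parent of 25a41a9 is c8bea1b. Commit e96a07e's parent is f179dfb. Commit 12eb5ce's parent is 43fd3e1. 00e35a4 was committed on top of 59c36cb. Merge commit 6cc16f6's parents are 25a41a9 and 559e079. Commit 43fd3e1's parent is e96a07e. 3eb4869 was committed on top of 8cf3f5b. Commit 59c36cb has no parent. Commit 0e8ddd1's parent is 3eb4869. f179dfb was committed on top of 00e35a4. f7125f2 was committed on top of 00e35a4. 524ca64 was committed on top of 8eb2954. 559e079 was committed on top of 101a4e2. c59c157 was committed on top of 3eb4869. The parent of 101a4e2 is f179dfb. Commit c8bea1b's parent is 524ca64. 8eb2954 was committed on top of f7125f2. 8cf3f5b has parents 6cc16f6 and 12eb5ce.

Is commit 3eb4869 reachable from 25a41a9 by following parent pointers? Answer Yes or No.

Ancestors of 25a41a9: {00e35a4, 25a41a9, 524ca64, 59c36cb, 8eb2954, c8bea1b, f7125f2}.
3eb4869 is not in that set, so it is not an ancestor of 25a41a9.

No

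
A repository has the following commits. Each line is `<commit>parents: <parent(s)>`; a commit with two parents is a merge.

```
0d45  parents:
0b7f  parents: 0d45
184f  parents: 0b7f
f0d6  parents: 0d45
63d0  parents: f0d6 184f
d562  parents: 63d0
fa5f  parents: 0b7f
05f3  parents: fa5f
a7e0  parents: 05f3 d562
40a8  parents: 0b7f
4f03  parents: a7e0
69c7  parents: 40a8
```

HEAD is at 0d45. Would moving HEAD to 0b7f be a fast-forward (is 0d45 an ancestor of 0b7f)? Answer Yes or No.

A fast-forward from 0d45 to 0b7f is possible iff 0d45 is an ancestor of 0b7f.
Ancestors of 0b7f: {0b7f, 0d45}.
0d45 is among them, so fast-forward is possible.

Yes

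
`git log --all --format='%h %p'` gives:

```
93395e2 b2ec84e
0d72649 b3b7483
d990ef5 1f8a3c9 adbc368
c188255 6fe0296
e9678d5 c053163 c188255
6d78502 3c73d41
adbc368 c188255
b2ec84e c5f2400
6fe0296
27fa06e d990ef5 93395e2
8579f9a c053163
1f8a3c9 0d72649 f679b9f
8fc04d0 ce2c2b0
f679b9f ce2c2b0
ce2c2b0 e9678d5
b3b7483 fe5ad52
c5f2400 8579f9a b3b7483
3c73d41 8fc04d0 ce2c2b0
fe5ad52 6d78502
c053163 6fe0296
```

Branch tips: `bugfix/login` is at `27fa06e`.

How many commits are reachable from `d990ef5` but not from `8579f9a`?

Reachable from d990ef5: {0d72649, 1f8a3c9, 3c73d41, 6d78502, 6fe0296, 8fc04d0, adbc368, b3b7483, c053163, c188255, ce2c2b0, d990ef5, e9678d5, f679b9f, fe5ad52}.
Reachable from 8579f9a: {6fe0296, 8579f9a, c053163}.
In d990ef5's history but not 8579f9a's: {0d72649, 1f8a3c9, 3c73d41, 6d78502, 8fc04d0, adbc368, b3b7483, c188255, ce2c2b0, d990ef5, e9678d5, f679b9f, fe5ad52} — 13 commits.

13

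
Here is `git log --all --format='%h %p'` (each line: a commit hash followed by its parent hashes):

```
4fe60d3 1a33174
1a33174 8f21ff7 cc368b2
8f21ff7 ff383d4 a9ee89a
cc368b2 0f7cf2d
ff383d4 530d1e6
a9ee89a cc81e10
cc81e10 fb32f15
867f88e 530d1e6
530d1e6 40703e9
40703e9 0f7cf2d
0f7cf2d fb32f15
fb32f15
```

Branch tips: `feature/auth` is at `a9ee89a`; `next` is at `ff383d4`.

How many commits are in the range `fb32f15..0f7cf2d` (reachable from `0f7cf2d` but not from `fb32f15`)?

Reachable from 0f7cf2d: {0f7cf2d, fb32f15}.
Reachable from fb32f15: {fb32f15}.
In 0f7cf2d's history but not fb32f15's: {0f7cf2d} — 1 commit.

1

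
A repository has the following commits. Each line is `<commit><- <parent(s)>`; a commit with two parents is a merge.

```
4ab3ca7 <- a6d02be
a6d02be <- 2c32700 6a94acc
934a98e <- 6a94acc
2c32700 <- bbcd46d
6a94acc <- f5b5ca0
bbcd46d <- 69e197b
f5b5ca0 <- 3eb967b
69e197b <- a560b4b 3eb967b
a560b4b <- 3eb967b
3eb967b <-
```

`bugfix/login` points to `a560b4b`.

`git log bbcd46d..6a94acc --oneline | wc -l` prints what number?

2

Reachable from 6a94acc: {3eb967b, 6a94acc, f5b5ca0}.
Reachable from bbcd46d: {3eb967b, 69e197b, a560b4b, bbcd46d}.
In 6a94acc's history but not bbcd46d's: {6a94acc, f5b5ca0} — 2 commits.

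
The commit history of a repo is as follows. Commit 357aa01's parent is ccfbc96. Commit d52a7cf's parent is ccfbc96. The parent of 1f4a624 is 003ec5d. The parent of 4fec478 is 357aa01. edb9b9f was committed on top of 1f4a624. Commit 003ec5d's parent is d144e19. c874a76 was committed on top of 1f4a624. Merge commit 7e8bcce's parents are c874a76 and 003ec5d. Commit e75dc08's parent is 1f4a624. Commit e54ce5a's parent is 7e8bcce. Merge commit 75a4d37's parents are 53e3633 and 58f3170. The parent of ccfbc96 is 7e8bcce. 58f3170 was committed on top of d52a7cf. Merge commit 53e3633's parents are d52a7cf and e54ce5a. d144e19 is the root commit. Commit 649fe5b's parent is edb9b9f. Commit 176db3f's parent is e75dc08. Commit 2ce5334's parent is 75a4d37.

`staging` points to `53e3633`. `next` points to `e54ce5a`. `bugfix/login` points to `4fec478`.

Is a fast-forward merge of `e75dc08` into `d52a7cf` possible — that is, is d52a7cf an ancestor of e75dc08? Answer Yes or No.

No

A fast-forward from d52a7cf to e75dc08 is possible iff d52a7cf is an ancestor of e75dc08.
Ancestors of e75dc08: {003ec5d, 1f4a624, d144e19, e75dc08}.
d52a7cf is not among them, so fast-forward is not possible.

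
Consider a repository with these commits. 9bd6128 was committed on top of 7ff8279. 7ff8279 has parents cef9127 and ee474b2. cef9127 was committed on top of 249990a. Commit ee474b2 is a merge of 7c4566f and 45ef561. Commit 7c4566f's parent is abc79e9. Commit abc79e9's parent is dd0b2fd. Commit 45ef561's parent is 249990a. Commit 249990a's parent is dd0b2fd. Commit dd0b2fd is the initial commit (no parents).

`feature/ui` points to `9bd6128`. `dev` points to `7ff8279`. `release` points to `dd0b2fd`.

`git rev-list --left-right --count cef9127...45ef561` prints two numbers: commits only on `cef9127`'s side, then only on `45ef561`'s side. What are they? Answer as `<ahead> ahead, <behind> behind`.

1 ahead, 1 behind

Reachable from cef9127: {249990a, cef9127, dd0b2fd}.
Reachable from 45ef561: {249990a, 45ef561, dd0b2fd}.
Only in cef9127's history (ahead): {cef9127} — 1.
Only in 45ef561's history (behind): {45ef561} — 1.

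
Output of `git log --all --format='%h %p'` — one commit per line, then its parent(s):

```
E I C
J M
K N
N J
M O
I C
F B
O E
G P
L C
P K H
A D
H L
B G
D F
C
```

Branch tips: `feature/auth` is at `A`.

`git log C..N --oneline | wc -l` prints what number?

6

Reachable from N: {C, E, I, J, M, N, O}.
Reachable from C: {C}.
In N's history but not C's: {E, I, J, M, N, O} — 6 commits.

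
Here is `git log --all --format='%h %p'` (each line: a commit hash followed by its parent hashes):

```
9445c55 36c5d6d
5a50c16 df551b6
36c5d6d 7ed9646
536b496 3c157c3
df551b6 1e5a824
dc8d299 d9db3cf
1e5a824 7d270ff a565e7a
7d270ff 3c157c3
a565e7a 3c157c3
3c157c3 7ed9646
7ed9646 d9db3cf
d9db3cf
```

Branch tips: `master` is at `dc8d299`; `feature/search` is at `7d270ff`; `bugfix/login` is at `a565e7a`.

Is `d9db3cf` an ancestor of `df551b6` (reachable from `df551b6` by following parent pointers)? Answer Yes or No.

Yes

Ancestors of df551b6 (commits reachable by following parents): {1e5a824, 3c157c3, 7d270ff, 7ed9646, a565e7a, d9db3cf, df551b6}.
d9db3cf is in that set, so it is an ancestor of df551b6.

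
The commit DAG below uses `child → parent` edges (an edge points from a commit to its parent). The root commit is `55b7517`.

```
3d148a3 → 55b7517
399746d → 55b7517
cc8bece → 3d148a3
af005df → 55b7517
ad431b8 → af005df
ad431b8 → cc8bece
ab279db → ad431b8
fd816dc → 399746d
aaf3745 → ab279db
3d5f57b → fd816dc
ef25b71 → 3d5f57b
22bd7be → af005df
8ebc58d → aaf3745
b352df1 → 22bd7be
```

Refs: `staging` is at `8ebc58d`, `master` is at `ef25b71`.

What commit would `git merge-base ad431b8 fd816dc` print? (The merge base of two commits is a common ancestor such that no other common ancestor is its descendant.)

55b7517

Ancestors of ad431b8: {3d148a3, 55b7517, ad431b8, af005df, cc8bece}.
Ancestors of fd816dc: {399746d, 55b7517, fd816dc}.
Common ancestors: {55b7517}.
The only common ancestor is 55b7517, so it is the merge base.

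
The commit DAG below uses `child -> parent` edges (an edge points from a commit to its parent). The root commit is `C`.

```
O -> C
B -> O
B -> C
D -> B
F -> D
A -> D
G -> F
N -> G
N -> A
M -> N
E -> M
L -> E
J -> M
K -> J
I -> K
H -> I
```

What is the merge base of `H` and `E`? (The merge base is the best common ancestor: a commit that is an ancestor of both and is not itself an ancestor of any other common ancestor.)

Ancestors of H: {A, B, C, D, F, G, H, I, J, K, M, N, O}.
Ancestors of E: {A, B, C, D, E, F, G, M, N, O}.
Common ancestors: {A, B, C, D, F, G, M, N, O}.
Among these, M is not an ancestor of any other common ancestor — it is the merge base.

M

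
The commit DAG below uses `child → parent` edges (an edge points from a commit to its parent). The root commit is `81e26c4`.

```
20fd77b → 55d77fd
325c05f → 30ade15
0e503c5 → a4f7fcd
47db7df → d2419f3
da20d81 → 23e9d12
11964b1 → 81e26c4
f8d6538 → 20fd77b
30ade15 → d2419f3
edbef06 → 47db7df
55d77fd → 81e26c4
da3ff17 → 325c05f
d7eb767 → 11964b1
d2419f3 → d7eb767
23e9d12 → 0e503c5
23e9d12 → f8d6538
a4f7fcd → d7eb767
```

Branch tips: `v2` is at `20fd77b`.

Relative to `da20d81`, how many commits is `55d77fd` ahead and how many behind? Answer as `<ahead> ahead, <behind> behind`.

0 ahead, 8 behind

Reachable from 55d77fd: {55d77fd, 81e26c4}.
Reachable from da20d81: {0e503c5, 11964b1, 20fd77b, 23e9d12, 55d77fd, 81e26c4, a4f7fcd, d7eb767, da20d81, f8d6538}.
Only in 55d77fd's history (ahead): {} — 0.
Only in da20d81's history (behind): {0e503c5, 11964b1, 20fd77b, 23e9d12, a4f7fcd, d7eb767, da20d81, f8d6538} — 8.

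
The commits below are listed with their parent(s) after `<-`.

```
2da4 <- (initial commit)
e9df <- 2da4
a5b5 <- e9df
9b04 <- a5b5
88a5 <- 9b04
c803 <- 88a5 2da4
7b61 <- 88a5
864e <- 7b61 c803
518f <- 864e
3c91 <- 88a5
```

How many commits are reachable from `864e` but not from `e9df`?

6

Reachable from 864e: {2da4, 7b61, 864e, 88a5, 9b04, a5b5, c803, e9df}.
Reachable from e9df: {2da4, e9df}.
In 864e's history but not e9df's: {7b61, 864e, 88a5, 9b04, a5b5, c803} — 6 commits.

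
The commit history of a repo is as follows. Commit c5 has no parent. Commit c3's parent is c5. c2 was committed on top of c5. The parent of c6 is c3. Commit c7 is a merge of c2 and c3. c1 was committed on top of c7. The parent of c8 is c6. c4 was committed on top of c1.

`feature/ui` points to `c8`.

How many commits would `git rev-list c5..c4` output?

Reachable from c4: {c1, c2, c3, c4, c5, c7}.
Reachable from c5: {c5}.
In c4's history but not c5's: {c1, c2, c3, c4, c7} — 5 commits.

5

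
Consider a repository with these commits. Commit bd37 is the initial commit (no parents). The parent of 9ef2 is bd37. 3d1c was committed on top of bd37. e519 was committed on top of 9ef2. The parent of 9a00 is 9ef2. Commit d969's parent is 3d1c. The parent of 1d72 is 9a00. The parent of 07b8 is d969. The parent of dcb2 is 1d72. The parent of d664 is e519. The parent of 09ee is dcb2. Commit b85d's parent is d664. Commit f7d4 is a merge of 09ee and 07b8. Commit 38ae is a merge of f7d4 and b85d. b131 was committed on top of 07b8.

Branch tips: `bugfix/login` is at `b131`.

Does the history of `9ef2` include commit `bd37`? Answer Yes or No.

Ancestors of 9ef2 (commits reachable by following parents): {9ef2, bd37}.
bd37 is in that set, so it is an ancestor of 9ef2.

Yes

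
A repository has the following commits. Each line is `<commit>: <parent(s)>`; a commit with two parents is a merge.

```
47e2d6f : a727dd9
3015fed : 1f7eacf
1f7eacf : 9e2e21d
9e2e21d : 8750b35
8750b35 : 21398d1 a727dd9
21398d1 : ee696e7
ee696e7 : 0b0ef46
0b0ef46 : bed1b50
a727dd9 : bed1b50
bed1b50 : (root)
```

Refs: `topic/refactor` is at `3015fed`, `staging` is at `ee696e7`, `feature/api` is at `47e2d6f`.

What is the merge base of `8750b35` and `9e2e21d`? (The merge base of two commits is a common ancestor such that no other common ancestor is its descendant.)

Ancestors of 8750b35: {0b0ef46, 21398d1, 8750b35, a727dd9, bed1b50, ee696e7}.
Ancestors of 9e2e21d: {0b0ef46, 21398d1, 8750b35, 9e2e21d, a727dd9, bed1b50, ee696e7}.
Common ancestors: {0b0ef46, 21398d1, 8750b35, a727dd9, bed1b50, ee696e7}.
Among these, 8750b35 is not an ancestor of any other common ancestor — it is the merge base.

8750b35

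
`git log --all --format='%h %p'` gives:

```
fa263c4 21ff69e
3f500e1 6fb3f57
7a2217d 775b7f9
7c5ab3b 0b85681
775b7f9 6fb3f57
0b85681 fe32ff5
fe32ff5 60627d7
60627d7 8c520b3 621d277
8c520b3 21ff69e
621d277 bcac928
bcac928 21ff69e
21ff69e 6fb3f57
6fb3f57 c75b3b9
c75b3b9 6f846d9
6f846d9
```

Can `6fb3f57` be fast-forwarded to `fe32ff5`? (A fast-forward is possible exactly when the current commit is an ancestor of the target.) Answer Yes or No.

A fast-forward from 6fb3f57 to fe32ff5 is possible iff 6fb3f57 is an ancestor of fe32ff5.
Ancestors of fe32ff5: {21ff69e, 60627d7, 621d277, 6f846d9, 6fb3f57, 8c520b3, bcac928, c75b3b9, fe32ff5}.
6fb3f57 is among them, so fast-forward is possible.

Yes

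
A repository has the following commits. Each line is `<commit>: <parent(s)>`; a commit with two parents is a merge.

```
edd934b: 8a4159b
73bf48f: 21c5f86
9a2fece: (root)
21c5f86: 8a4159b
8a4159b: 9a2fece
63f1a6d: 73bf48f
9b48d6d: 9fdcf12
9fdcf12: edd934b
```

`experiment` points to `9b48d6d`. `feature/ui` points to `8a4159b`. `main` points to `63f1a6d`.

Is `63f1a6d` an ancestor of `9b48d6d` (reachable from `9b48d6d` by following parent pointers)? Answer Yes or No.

Ancestors of 9b48d6d: {8a4159b, 9a2fece, 9b48d6d, 9fdcf12, edd934b}.
63f1a6d is not in that set, so it is not an ancestor of 9b48d6d.

No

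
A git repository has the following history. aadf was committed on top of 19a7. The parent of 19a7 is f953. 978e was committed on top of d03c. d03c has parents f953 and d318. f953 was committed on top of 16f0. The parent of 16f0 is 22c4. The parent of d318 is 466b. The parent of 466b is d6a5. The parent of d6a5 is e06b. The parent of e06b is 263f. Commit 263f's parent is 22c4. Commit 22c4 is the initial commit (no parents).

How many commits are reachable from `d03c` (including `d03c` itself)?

9

Walking parent pointers from d03c: reachable set = {16f0, 22c4, 263f, 466b, d03c, d318, d6a5, e06b, f953}.
That is 9 commits.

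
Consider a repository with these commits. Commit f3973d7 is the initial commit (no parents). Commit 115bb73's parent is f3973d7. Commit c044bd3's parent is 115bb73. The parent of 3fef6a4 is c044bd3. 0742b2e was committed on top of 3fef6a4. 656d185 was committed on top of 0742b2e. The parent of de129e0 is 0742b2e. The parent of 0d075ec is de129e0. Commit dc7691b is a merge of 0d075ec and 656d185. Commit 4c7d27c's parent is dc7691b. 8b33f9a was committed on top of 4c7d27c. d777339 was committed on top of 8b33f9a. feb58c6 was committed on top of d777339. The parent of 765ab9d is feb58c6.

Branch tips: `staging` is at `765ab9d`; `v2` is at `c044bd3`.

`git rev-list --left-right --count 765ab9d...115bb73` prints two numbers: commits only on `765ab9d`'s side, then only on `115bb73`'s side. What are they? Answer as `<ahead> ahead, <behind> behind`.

Reachable from 765ab9d: {0742b2e, 0d075ec, 115bb73, 3fef6a4, 4c7d27c, 656d185, 765ab9d, 8b33f9a, c044bd3, d777339, dc7691b, de129e0, f3973d7, feb58c6}.
Reachable from 115bb73: {115bb73, f3973d7}.
Only in 765ab9d's history (ahead): {0742b2e, 0d075ec, 3fef6a4, 4c7d27c, 656d185, 765ab9d, 8b33f9a, c044bd3, d777339, dc7691b, de129e0, feb58c6} — 12.
Only in 115bb73's history (behind): {} — 0.

12 ahead, 0 behind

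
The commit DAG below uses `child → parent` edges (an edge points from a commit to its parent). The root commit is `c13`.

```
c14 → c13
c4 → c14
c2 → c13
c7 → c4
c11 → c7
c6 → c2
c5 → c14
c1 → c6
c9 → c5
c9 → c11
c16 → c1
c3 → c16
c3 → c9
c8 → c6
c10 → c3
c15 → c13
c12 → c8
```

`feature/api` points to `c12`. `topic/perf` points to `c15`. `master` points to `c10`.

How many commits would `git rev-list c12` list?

Walking parent pointers from c12: reachable set = {c12, c13, c2, c6, c8}.
That is 5 commits.

5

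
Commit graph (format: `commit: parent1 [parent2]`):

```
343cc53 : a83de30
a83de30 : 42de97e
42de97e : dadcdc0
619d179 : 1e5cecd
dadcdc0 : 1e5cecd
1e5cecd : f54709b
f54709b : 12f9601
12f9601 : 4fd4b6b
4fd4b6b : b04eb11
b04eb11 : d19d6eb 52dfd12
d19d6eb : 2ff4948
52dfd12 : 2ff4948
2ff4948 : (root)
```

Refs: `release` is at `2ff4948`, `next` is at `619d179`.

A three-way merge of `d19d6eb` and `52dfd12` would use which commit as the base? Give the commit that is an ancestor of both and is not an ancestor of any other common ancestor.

2ff4948

Ancestors of d19d6eb: {2ff4948, d19d6eb}.
Ancestors of 52dfd12: {2ff4948, 52dfd12}.
Common ancestors: {2ff4948}.
The only common ancestor is 2ff4948, so it is the merge base.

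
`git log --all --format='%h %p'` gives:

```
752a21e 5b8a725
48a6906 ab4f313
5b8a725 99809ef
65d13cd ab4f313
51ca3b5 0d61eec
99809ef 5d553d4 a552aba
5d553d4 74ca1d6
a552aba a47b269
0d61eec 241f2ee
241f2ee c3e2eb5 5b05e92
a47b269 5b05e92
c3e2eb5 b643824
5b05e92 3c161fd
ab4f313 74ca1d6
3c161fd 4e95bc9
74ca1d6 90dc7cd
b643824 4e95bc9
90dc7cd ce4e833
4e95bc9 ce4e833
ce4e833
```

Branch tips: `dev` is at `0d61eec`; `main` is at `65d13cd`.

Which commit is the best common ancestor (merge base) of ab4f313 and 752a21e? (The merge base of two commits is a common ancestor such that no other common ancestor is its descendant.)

74ca1d6

Ancestors of ab4f313: {74ca1d6, 90dc7cd, ab4f313, ce4e833}.
Ancestors of 752a21e: {3c161fd, 4e95bc9, 5b05e92, 5b8a725, 5d553d4, 74ca1d6, 752a21e, 90dc7cd, 99809ef, a47b269, a552aba, ce4e833}.
Common ancestors: {74ca1d6, 90dc7cd, ce4e833}.
Among these, 74ca1d6 is not an ancestor of any other common ancestor — it is the merge base.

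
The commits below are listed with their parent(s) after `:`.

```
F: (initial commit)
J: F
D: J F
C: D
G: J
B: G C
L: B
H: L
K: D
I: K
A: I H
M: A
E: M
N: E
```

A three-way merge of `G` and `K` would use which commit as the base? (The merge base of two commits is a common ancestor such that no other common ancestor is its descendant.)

J

Ancestors of G: {F, G, J}.
Ancestors of K: {D, F, J, K}.
Common ancestors: {F, J}.
Among these, J is not an ancestor of any other common ancestor — it is the merge base.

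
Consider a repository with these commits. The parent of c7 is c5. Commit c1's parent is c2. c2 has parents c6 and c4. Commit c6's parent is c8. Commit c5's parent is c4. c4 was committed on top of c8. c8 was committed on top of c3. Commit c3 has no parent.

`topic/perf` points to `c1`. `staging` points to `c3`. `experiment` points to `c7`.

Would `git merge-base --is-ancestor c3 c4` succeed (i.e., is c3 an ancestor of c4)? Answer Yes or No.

Ancestors of c4 (commits reachable by following parents): {c3, c4, c8}.
c3 is in that set, so it is an ancestor of c4.

Yes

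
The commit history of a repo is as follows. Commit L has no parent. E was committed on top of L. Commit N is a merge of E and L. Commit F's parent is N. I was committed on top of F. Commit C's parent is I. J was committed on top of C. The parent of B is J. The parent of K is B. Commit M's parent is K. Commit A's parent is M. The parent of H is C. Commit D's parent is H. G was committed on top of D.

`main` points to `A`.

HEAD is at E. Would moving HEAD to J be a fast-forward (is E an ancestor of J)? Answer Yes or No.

A fast-forward from E to J is possible iff E is an ancestor of J.
Ancestors of J: {C, E, F, I, J, L, N}.
E is among them, so fast-forward is possible.

Yes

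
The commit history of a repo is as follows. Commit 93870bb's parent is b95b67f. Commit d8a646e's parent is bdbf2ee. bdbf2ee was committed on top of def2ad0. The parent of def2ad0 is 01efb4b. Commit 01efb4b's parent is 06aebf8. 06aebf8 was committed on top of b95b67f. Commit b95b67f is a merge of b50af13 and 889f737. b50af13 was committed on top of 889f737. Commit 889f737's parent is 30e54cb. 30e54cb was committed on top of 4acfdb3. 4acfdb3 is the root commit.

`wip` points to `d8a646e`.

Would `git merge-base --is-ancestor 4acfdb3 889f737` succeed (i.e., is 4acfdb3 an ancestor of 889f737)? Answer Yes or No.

Ancestors of 889f737 (commits reachable by following parents): {30e54cb, 4acfdb3, 889f737}.
4acfdb3 is in that set, so it is an ancestor of 889f737.

Yes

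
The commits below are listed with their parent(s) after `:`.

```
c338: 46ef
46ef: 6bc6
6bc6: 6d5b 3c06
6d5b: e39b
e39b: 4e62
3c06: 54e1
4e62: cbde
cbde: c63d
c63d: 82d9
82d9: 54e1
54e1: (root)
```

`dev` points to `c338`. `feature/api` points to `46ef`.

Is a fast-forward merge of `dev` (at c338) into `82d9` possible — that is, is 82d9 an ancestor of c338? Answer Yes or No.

Yes

A fast-forward from 82d9 to c338 is possible iff 82d9 is an ancestor of c338.
Ancestors of c338: {3c06, 46ef, 4e62, 54e1, 6bc6, 6d5b, 82d9, c338, c63d, cbde, e39b}.
82d9 is among them, so fast-forward is possible.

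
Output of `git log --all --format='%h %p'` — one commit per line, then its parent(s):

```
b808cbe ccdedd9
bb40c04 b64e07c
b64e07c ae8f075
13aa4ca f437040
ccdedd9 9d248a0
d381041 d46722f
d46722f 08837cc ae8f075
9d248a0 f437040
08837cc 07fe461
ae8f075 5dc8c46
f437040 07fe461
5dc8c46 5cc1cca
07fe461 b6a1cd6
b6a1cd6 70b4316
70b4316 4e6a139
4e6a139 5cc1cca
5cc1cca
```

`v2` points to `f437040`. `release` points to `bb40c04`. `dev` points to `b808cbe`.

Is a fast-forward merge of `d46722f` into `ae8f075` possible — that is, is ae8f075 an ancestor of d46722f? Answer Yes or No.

Yes

A fast-forward from ae8f075 to d46722f is possible iff ae8f075 is an ancestor of d46722f.
Ancestors of d46722f: {07fe461, 08837cc, 4e6a139, 5cc1cca, 5dc8c46, 70b4316, ae8f075, b6a1cd6, d46722f}.
ae8f075 is among them, so fast-forward is possible.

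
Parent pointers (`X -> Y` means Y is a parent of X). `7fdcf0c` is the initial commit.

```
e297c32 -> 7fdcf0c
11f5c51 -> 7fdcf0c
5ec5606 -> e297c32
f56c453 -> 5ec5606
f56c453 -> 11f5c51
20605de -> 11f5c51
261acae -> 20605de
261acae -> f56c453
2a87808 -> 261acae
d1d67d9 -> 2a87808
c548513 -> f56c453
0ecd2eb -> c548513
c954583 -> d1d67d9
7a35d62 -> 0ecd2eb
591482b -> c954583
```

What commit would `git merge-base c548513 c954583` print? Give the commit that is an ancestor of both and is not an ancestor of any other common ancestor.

Ancestors of c548513: {11f5c51, 5ec5606, 7fdcf0c, c548513, e297c32, f56c453}.
Ancestors of c954583: {11f5c51, 20605de, 261acae, 2a87808, 5ec5606, 7fdcf0c, c954583, d1d67d9, e297c32, f56c453}.
Common ancestors: {11f5c51, 5ec5606, 7fdcf0c, e297c32, f56c453}.
Among these, f56c453 is not an ancestor of any other common ancestor — it is the merge base.

f56c453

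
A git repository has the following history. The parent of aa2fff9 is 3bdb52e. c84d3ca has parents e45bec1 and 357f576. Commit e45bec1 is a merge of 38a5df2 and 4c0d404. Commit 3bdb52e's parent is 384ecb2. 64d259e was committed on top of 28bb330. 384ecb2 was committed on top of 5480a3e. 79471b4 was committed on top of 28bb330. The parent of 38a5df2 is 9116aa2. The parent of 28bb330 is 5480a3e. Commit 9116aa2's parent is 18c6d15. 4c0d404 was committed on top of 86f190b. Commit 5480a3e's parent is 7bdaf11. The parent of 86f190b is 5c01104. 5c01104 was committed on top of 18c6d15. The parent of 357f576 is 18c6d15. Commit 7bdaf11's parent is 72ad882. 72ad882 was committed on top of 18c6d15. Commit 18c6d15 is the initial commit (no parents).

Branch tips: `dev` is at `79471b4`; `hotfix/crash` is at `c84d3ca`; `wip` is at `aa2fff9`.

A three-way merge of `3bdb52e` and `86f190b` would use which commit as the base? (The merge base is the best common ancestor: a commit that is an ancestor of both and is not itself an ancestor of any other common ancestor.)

Ancestors of 3bdb52e: {18c6d15, 384ecb2, 3bdb52e, 5480a3e, 72ad882, 7bdaf11}.
Ancestors of 86f190b: {18c6d15, 5c01104, 86f190b}.
Common ancestors: {18c6d15}.
The only common ancestor is 18c6d15, so it is the merge base.

18c6d15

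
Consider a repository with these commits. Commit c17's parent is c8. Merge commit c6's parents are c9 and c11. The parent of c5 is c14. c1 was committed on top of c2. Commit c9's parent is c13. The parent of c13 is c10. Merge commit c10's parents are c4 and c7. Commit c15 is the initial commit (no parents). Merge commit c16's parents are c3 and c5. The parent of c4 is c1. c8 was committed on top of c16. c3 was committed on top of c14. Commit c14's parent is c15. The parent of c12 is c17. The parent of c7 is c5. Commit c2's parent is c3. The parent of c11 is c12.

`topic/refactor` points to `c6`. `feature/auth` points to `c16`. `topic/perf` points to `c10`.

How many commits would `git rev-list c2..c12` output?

Reachable from c12: {c12, c14, c15, c16, c17, c3, c5, c8}.
Reachable from c2: {c14, c15, c2, c3}.
In c12's history but not c2's: {c12, c16, c17, c5, c8} — 5 commits.

5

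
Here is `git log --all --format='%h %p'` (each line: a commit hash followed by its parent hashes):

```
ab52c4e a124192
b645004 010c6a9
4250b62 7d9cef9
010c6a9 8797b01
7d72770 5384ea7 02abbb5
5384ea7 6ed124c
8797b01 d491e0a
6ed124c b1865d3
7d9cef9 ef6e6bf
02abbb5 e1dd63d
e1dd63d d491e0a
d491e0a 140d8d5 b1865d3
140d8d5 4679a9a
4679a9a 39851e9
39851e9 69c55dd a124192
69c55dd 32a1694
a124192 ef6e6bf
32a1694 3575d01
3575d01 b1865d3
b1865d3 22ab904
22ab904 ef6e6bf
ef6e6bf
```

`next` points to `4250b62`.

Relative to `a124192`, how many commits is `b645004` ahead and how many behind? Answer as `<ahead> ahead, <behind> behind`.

12 ahead, 0 behind

Reachable from b645004: {010c6a9, 140d8d5, 22ab904, 32a1694, 3575d01, 39851e9, 4679a9a, 69c55dd, 8797b01, a124192, b1865d3, b645004, d491e0a, ef6e6bf}.
Reachable from a124192: {a124192, ef6e6bf}.
Only in b645004's history (ahead): {010c6a9, 140d8d5, 22ab904, 32a1694, 3575d01, 39851e9, 4679a9a, 69c55dd, 8797b01, b1865d3, b645004, d491e0a} — 12.
Only in a124192's history (behind): {} — 0.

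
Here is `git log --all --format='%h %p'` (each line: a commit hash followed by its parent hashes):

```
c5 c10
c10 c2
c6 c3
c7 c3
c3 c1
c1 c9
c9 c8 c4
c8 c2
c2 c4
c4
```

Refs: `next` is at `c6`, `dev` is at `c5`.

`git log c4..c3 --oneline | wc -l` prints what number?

Reachable from c3: {c1, c2, c3, c4, c8, c9}.
Reachable from c4: {c4}.
In c3's history but not c4's: {c1, c2, c3, c8, c9} — 5 commits.

5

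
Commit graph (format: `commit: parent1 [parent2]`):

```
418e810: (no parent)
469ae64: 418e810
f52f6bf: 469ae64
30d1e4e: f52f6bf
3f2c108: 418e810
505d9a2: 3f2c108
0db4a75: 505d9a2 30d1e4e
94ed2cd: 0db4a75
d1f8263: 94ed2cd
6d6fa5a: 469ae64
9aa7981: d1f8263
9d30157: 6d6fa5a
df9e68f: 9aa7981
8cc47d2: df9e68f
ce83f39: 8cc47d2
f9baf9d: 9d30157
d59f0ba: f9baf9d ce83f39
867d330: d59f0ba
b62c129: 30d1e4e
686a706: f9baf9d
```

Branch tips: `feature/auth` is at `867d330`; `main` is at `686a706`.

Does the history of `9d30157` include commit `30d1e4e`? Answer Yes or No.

Ancestors of 9d30157: {418e810, 469ae64, 6d6fa5a, 9d30157}.
30d1e4e is not in that set, so it is not an ancestor of 9d30157.

No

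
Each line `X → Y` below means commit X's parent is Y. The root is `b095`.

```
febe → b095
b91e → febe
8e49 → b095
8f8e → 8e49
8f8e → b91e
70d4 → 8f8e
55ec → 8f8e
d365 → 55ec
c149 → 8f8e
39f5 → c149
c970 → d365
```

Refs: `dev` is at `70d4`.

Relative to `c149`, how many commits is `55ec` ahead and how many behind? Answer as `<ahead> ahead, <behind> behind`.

Reachable from 55ec: {55ec, 8e49, 8f8e, b095, b91e, febe}.
Reachable from c149: {8e49, 8f8e, b095, b91e, c149, febe}.
Only in 55ec's history (ahead): {55ec} — 1.
Only in c149's history (behind): {c149} — 1.

1 ahead, 1 behind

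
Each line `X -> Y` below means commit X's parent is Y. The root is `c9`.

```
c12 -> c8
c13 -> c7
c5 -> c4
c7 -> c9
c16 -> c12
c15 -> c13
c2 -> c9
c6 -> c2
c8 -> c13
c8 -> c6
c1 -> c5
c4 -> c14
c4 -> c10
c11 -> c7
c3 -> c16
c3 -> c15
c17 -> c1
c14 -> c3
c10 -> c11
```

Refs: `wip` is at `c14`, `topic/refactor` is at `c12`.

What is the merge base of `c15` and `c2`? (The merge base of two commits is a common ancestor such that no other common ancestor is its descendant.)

c9

Ancestors of c15: {c13, c15, c7, c9}.
Ancestors of c2: {c2, c9}.
Common ancestors: {c9}.
The only common ancestor is c9, so it is the merge base.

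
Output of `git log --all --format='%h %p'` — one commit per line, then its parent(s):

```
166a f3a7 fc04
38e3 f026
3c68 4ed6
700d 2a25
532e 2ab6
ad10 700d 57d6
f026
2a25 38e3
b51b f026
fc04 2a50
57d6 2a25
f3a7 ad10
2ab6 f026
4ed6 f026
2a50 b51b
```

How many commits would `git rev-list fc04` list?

Walking parent pointers from fc04: reachable set = {2a50, b51b, f026, fc04}.
That is 4 commits.

4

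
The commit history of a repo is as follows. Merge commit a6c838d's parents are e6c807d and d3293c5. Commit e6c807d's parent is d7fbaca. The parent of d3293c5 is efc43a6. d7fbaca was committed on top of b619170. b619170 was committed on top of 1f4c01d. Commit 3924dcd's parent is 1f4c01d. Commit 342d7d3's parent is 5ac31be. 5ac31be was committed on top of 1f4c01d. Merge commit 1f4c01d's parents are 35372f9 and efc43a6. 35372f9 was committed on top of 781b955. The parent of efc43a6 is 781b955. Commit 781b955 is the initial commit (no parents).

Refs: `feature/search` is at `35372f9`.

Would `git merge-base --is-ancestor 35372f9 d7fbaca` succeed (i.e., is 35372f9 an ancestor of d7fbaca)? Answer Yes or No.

Ancestors of d7fbaca (commits reachable by following parents): {1f4c01d, 35372f9, 781b955, b619170, d7fbaca, efc43a6}.
35372f9 is in that set, so it is an ancestor of d7fbaca.

Yes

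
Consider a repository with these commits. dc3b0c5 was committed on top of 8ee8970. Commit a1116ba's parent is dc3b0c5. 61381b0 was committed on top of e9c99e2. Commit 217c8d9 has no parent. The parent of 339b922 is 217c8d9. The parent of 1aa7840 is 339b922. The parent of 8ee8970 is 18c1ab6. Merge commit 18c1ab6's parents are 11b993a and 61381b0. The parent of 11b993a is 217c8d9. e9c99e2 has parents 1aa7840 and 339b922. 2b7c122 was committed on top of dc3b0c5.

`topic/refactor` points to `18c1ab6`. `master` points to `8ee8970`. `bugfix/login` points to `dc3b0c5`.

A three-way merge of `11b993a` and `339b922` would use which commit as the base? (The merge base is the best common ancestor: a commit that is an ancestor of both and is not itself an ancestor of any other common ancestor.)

Ancestors of 11b993a: {11b993a, 217c8d9}.
Ancestors of 339b922: {217c8d9, 339b922}.
Common ancestors: {217c8d9}.
The only common ancestor is 217c8d9, so it is the merge base.

217c8d9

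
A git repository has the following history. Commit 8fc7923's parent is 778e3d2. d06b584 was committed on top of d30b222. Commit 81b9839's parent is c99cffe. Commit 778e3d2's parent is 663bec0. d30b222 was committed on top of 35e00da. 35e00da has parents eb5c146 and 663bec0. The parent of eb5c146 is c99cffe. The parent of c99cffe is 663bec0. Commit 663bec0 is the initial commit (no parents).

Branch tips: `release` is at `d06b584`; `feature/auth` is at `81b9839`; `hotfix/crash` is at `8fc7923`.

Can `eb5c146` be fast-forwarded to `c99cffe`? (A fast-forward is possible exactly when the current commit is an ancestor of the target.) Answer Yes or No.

A fast-forward from eb5c146 to c99cffe is possible iff eb5c146 is an ancestor of c99cffe.
Ancestors of c99cffe: {663bec0, c99cffe}.
eb5c146 is not among them, so fast-forward is not possible.

No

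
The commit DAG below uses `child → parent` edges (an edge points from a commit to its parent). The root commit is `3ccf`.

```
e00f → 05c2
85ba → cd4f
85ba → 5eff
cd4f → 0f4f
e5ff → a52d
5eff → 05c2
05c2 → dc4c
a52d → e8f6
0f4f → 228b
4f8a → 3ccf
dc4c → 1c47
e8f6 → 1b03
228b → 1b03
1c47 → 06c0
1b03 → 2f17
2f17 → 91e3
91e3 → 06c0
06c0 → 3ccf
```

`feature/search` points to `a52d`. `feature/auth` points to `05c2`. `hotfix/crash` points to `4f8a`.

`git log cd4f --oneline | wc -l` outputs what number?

Walking parent pointers from cd4f: reachable set = {06c0, 0f4f, 1b03, 228b, 2f17, 3ccf, 91e3, cd4f}.
That is 8 commits.

8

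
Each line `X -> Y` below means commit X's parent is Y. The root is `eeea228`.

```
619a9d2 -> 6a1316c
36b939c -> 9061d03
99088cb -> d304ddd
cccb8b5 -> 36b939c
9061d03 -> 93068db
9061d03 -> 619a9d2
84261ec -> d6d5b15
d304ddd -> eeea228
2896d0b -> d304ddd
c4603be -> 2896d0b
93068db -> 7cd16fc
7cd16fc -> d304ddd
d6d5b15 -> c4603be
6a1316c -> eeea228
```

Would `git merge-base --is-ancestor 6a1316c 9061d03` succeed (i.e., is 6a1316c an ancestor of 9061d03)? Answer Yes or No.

Yes

Ancestors of 9061d03 (commits reachable by following parents): {619a9d2, 6a1316c, 7cd16fc, 9061d03, 93068db, d304ddd, eeea228}.
6a1316c is in that set, so it is an ancestor of 9061d03.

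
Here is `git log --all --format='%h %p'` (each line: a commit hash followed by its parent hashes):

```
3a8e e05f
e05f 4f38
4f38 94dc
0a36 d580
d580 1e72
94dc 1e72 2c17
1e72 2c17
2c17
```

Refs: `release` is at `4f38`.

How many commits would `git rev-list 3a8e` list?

6

Walking parent pointers from 3a8e: reachable set = {1e72, 2c17, 3a8e, 4f38, 94dc, e05f}.
That is 6 commits.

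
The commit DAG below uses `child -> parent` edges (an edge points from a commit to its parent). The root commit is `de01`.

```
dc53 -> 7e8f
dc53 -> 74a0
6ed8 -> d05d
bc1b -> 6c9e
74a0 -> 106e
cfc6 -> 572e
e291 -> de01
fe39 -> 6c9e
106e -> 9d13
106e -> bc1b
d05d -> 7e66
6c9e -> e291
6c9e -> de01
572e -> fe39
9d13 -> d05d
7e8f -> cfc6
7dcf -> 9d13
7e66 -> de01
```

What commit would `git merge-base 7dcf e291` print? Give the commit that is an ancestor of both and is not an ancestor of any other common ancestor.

Ancestors of 7dcf: {7dcf, 7e66, 9d13, d05d, de01}.
Ancestors of e291: {de01, e291}.
Common ancestors: {de01}.
The only common ancestor is de01, so it is the merge base.

de01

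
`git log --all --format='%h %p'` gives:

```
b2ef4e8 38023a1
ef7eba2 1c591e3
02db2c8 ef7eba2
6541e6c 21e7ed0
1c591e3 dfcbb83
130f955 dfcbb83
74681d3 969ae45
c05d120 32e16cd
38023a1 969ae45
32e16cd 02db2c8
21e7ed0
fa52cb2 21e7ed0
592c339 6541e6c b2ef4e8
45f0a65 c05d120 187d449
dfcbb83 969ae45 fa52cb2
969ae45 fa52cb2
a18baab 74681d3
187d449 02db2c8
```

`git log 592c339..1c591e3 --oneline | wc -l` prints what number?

Reachable from 1c591e3: {1c591e3, 21e7ed0, 969ae45, dfcbb83, fa52cb2}.
Reachable from 592c339: {21e7ed0, 38023a1, 592c339, 6541e6c, 969ae45, b2ef4e8, fa52cb2}.
In 1c591e3's history but not 592c339's: {1c591e3, dfcbb83} — 2 commits.

2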